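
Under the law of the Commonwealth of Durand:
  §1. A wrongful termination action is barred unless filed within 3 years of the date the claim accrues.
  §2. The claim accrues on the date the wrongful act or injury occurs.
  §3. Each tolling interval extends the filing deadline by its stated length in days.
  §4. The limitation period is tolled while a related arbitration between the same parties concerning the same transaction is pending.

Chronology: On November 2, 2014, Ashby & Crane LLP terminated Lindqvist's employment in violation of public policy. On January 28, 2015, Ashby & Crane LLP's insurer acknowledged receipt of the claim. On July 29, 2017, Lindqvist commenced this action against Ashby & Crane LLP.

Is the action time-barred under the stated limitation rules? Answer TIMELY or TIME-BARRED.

The claim accrued on November 2, 2014, the date of the act.
The untolled deadline — 3 years after November 2, 2014 — is November 2, 2017.
The other events in the timeline have no effect on the limitation period under the stated rules.
Filing on July 29, 2017 beat the November 2, 2017 deadline — the action is timely.

TIMELY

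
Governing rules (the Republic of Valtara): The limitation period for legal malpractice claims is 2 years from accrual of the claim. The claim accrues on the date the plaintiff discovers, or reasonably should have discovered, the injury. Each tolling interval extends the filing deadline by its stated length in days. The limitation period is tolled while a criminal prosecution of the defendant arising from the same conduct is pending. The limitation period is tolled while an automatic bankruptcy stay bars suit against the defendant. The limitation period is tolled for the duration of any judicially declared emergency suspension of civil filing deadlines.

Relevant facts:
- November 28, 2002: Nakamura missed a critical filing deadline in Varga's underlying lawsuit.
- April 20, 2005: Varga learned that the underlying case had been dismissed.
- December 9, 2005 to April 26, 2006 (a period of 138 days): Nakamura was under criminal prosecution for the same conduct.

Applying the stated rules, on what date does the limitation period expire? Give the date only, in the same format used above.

September 5, 2007

Accrual is tied to discovery, so the period began on April 20, 2005 rather than on November 28, 2002 when the act occurred.
The untolled deadline — 2 years after April 20, 2005 — is April 20, 2007.
Because the pending criminal prosecution ran from December 9, 2005 to April 26, 2006, the deadline is extended by 138 days to September 5, 2007.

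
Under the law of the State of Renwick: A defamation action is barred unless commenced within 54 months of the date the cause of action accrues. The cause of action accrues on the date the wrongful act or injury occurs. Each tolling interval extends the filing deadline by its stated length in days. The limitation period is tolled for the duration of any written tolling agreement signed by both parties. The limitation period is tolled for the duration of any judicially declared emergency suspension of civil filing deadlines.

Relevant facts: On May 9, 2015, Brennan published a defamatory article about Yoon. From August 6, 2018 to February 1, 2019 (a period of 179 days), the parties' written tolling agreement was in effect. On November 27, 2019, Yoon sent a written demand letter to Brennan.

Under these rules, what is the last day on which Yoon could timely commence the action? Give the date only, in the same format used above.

May 6, 2020

The limitation period began to run on May 9, 2015.
The untolled deadline — 54 months after May 9, 2015 — is November 9, 2019.
The written tolling agreement from August 6, 2018 to February 1, 2019 tolled the period for 179 days, extending the deadline to May 6, 2020.
None of the other events listed affects the running of the period under the stated rules.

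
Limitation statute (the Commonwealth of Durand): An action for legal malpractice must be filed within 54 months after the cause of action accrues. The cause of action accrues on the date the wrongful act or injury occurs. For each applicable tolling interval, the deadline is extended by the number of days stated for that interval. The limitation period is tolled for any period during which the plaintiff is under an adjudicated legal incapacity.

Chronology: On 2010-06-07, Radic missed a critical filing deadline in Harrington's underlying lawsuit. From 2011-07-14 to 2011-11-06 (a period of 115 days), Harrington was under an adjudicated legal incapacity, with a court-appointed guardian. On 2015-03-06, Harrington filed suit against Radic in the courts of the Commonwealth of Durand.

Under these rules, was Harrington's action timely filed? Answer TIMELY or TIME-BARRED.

TIMELY

The claim accrued on 2010-06-07, when the wrongful act occurred.
54 months from 2010-06-07 is 2014-12-07.
The plaintiff's legal incapacity from 2011-07-14 to 2011-11-06 tolled the period for 115 days, extending the deadline to 2015-04-01.
The 2015-03-06 filing precedes the 2015-04-01 deadline; the claim is timely.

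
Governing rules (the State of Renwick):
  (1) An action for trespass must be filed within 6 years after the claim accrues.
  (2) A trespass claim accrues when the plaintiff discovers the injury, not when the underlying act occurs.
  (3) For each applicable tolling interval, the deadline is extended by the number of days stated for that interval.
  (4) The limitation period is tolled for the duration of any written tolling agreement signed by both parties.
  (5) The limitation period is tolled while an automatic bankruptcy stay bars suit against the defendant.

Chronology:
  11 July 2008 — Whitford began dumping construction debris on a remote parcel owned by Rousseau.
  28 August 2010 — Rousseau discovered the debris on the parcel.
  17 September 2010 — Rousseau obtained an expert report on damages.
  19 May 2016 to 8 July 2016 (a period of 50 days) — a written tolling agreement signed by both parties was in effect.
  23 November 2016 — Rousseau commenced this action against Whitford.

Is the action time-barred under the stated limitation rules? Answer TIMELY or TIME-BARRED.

TIME-BARRED

Under the discovery rule, the claim accrued on 28 August 2010, when Rousseau discovered the injury — not on the 11 July 2008 date of the underlying act.
Adding the 6 years base period to 28 August 2010 gives a deadline of 28 August 2016, before any tolling.
The period was tolled for 50 days by the written tolling agreement (19 May 2016 to 8 July 2016), pushing the deadline to 17 October 2016.
None of the other events listed affects the running of the period under the stated rules.
Filing on 23 November 2016 missed the 17 October 2016 deadline — the action is time-barred.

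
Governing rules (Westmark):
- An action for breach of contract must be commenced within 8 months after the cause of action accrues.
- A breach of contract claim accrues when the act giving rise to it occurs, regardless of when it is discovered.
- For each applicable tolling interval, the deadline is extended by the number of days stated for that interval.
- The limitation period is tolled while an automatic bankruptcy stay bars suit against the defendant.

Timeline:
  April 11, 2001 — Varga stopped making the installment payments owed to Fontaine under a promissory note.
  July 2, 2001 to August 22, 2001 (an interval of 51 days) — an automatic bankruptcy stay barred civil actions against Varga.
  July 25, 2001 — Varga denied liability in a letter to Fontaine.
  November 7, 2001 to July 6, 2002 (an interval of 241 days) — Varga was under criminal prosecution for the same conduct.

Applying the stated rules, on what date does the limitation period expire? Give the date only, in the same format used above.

The claim accrued on April 11, 2001, when the wrongful act occurred.
8 months from April 11, 2001 is December 11, 2001.
The automatic bankruptcy stay from July 2, 2001 to August 22, 2001 tolled the period for 51 days, extending the deadline to January 31, 2002.
The pending criminal prosecution from November 7, 2001 to July 6, 2002 does not toll the period, because no stated rule makes a criminal prosecution a tolling event.
Nothing else in the chronology tolls or restarts the period.

January 31, 2002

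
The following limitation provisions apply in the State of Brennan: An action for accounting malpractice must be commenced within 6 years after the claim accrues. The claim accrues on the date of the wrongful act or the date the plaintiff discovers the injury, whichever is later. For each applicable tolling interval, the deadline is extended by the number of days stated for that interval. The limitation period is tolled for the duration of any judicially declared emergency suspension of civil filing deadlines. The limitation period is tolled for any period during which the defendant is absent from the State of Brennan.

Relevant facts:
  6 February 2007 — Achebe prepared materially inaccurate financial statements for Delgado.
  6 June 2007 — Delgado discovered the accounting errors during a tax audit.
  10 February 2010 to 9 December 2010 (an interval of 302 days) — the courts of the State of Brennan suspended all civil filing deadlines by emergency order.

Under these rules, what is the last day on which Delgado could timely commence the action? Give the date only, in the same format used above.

4 April 2014

Because discovery on 6 June 2007 post-dates the 6 February 2007 act, accrual under the later-of rule falls on 6 June 2007.
Adding the 6 years base period to 6 June 2007 gives a deadline of 6 June 2013, before any tolling.
The period was tolled for 302 days by the emergency suspension of filing deadlines (10 February 2010 to 9 December 2010), pushing the deadline to 4 April 2014.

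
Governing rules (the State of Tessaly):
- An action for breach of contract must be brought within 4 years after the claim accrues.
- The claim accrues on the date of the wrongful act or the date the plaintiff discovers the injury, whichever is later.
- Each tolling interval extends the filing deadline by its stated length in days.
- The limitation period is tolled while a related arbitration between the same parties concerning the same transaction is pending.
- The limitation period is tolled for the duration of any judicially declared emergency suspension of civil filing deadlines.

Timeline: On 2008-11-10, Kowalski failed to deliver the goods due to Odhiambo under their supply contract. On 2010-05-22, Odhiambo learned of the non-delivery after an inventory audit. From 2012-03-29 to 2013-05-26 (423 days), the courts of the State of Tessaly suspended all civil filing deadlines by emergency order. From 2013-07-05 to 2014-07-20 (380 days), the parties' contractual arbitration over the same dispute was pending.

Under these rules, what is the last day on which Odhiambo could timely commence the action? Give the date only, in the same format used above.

2016-08-02

Taking the later of the act (2008-11-10) and discovery (2010-05-22), the claim accrued on 2010-05-22.
4 years from 2010-05-22 is 2014-05-22.
Because the emergency suspension of filing deadlines ran from 2012-03-29 to 2013-05-26, the deadline is extended by 423 days to 2015-07-19.
The pending related arbitration from 2013-07-05 to 2014-07-20 tolled the period for 380 days, extending the deadline to 2016-08-02.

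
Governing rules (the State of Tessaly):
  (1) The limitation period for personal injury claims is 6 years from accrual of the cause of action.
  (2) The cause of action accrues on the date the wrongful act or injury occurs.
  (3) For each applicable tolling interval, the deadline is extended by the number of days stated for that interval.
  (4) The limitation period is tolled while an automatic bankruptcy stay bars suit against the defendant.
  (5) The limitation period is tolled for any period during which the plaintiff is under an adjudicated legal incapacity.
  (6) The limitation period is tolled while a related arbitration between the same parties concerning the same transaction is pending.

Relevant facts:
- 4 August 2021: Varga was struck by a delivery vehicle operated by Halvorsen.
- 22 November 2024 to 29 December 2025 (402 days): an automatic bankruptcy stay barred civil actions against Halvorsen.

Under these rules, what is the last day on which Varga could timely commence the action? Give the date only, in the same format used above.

The limitation period began to run on 4 August 2021.
6 years from 4 August 2021 is 4 August 2027.
The period was tolled for 402 days by the automatic bankruptcy stay (22 November 2024 to 29 December 2025), pushing the deadline to 9 September 2028.

9 September 2028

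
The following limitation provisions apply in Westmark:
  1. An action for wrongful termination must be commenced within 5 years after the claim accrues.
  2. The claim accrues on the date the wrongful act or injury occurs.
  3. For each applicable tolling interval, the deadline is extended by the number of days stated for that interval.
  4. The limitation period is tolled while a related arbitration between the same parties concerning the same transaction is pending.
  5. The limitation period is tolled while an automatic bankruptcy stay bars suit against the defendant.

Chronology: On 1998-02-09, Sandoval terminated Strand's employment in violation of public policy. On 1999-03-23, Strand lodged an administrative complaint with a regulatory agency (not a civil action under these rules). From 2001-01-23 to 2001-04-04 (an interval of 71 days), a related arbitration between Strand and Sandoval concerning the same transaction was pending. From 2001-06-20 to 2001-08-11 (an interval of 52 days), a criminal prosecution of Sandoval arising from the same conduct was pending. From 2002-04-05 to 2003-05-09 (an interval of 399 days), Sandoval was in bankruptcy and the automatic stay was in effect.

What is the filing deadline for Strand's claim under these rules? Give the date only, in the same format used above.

The limitation period began to run on 1998-02-09.
The untolled deadline — 5 years after 1998-02-09 — is 2003-02-09.
The period was tolled for 71 days by the pending related arbitration (2001-01-23 to 2001-04-04), pushing the deadline to 2003-04-21.
The automatic bankruptcy stay from 2002-04-05 to 2003-05-09 tolled the period for 399 days, extending the deadline to 2004-05-24.
No stated provision tolls the period for a criminal prosecution, so the interval from 2001-06-20 to 2001-08-11 has no effect on the deadline.
The other events in the timeline have no effect on the limitation period under the stated rules.

2004-05-24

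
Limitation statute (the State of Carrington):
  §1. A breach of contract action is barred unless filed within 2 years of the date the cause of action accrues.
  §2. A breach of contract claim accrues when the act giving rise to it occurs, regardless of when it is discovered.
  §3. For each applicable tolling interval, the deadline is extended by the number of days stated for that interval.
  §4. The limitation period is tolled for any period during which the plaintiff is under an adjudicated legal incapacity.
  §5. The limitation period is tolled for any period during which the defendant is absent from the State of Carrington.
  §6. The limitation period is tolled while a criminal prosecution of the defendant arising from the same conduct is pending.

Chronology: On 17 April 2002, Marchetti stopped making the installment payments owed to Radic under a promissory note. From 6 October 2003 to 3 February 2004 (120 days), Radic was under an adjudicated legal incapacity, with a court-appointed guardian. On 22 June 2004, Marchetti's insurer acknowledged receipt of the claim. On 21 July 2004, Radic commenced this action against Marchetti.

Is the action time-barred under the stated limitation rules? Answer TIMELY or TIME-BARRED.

TIMELY

The claim accrued on 17 April 2002, when the wrongful act occurred.
The untolled deadline — 2 years after 17 April 2002 — is 17 April 2004.
The period was tolled for 120 days by the plaintiff's legal incapacity (6 October 2003 to 3 February 2004), pushing the deadline to 15 August 2004.
The other events in the timeline have no effect on the limitation period under the stated rules.
Radic filed on 21 July 2004, before the 15 August 2004 deadline, so the action is timely.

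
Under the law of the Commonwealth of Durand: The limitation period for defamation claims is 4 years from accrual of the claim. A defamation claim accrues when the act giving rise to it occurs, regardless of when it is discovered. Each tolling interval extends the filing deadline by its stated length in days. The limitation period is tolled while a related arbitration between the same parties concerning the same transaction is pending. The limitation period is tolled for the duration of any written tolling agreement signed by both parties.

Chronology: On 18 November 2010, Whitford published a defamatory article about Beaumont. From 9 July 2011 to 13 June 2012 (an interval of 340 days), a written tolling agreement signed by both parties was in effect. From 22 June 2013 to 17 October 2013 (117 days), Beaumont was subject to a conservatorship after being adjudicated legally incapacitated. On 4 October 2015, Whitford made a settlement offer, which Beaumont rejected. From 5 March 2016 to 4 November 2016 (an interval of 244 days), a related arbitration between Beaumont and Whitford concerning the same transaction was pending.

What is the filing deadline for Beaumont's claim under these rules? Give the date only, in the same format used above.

The limitation period began to run on 18 November 2010.
4 years from 18 November 2010 is 18 November 2014.
Because the written tolling agreement ran from 9 July 2011 to 13 June 2012, the deadline is extended by 340 days to 24 October 2015.
The pending related arbitration from 5 March 2016 to 4 November 2016 began after the period had already run on 24 October 2015, so it has no tolling effect.
No stated provision tolls the period for the plaintiff's incapacity, so the interval from 22 June 2013 to 17 October 2013 has no effect on the deadline.
Nothing else in the chronology tolls or restarts the period.

24 October 2015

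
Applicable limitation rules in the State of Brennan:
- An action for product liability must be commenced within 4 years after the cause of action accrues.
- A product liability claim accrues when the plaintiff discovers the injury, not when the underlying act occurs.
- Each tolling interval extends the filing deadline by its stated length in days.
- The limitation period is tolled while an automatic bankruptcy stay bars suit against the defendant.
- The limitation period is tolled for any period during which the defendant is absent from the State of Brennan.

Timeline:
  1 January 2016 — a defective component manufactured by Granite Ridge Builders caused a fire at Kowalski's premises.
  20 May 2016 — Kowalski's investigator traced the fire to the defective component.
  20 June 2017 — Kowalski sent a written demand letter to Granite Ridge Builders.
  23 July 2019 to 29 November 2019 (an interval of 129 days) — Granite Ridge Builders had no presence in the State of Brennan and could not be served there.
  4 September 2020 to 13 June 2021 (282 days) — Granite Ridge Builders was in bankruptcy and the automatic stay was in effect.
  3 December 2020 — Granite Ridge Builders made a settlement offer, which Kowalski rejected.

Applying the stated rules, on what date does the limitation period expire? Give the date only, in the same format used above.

5 July 2021

Under the discovery rule, the claim accrued on 20 May 2016, when Kowalski discovered the injury — not on the 1 January 2016 date of the underlying act.
The untolled deadline — 4 years after 20 May 2016 — is 20 May 2020.
The defendant's absence from the jurisdiction from 23 July 2019 to 29 November 2019 tolled the period for 129 days, extending the deadline to 26 September 2020.
The automatic bankruptcy stay from 4 September 2020 to 13 June 2021 tolled the period for 282 days, extending the deadline to 5 July 2021.
Nothing else in the chronology tolls or restarts the period.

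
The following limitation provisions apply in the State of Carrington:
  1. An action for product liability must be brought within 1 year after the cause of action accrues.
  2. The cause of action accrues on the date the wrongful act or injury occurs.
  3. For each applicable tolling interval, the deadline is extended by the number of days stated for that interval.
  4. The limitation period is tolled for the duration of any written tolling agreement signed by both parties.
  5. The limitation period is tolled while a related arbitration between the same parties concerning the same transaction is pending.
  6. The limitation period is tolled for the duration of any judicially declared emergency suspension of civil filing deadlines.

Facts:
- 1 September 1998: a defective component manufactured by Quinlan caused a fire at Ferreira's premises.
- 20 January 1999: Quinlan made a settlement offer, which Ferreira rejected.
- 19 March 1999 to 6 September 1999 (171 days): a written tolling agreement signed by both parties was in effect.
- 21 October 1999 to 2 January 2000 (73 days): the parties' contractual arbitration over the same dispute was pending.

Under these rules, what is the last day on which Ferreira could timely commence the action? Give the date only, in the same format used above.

The claim accrued on 1 September 1998, when the wrongful act occurred.
1 year from 1 September 1998 is 1 September 1999.
The written tolling agreement from 19 March 1999 to 6 September 1999 tolled the period for 171 days, extending the deadline to 19 February 2000.
The pending related arbitration from 21 October 1999 to 2 January 2000 tolled the period for 73 days, extending the deadline to 2 May 2000.
None of the other events listed affects the running of the period under the stated rules.

2 May 2000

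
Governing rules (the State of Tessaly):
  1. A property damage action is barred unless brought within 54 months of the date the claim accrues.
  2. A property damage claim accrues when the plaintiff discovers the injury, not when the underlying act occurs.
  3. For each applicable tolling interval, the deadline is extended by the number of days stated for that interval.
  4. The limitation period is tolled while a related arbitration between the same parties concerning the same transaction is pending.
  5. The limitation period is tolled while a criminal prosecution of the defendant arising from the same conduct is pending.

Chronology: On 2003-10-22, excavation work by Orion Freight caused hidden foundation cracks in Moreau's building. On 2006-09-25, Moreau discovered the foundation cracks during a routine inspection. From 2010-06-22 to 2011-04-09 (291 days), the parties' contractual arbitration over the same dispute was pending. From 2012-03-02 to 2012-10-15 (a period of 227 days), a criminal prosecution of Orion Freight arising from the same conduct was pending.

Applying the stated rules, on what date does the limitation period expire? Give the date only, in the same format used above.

2012-01-10

Accrual is tied to discovery, so the period began on 2006-09-25 rather than on 2003-10-22 when the act occurred.
The untolled deadline — 54 months after 2006-09-25 — is 2011-03-25.
Because the pending related arbitration ran from 2010-06-22 to 2011-04-09, the deadline is extended by 291 days to 2012-01-10.
The pending criminal prosecution starting 2012-03-02 came too late — the period had run on 2012-01-10 — and so does not extend the deadline.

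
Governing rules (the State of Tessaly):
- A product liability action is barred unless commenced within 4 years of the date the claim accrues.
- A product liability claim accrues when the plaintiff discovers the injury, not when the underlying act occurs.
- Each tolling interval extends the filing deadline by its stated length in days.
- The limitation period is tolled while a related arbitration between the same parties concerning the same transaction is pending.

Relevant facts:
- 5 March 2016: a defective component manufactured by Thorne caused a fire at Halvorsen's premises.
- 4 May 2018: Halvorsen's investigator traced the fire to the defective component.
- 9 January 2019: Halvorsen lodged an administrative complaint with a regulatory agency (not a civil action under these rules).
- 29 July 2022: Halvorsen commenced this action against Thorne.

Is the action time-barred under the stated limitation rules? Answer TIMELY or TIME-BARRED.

TIME-BARRED

Accrual is tied to discovery, so the period began on 4 May 2018 rather than on 5 March 2016 when the act occurred.
Adding the 4 years base period to 4 May 2018 gives a deadline of 4 May 2022, before any tolling.
Nothing else in the chronology tolls or restarts the period.
Filing on 29 July 2022 missed the 4 May 2022 deadline — the action is time-barred.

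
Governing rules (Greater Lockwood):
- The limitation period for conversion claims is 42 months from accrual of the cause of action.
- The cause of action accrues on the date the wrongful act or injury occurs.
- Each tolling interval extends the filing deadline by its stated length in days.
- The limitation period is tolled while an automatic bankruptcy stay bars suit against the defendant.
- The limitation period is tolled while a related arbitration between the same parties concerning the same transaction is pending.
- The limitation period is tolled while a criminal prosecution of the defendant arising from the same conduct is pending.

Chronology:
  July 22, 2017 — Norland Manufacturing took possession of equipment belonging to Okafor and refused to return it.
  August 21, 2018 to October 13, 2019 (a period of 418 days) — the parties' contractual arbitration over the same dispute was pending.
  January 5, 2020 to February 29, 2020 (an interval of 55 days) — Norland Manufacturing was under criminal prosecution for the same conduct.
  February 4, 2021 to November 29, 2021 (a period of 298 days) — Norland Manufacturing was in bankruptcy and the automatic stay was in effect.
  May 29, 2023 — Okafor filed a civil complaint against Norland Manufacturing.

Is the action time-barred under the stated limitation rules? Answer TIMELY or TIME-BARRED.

The limitation period began to run on July 22, 2017.
42 months from July 22, 2017 is January 22, 2021.
Because the pending related arbitration ran from August 21, 2018 to October 13, 2019, the deadline is extended by 418 days to March 16, 2022.
The period was tolled for 55 days by the pending criminal prosecution (January 5, 2020 to February 29, 2020), pushing the deadline to May 10, 2022.
The period was tolled for 298 days by the automatic bankruptcy stay (February 4, 2021 to November 29, 2021), pushing the deadline to March 4, 2023.
Okafor filed on May 29, 2023, after the March 4, 2023 deadline, so the action is time-barred.

TIME-BARRED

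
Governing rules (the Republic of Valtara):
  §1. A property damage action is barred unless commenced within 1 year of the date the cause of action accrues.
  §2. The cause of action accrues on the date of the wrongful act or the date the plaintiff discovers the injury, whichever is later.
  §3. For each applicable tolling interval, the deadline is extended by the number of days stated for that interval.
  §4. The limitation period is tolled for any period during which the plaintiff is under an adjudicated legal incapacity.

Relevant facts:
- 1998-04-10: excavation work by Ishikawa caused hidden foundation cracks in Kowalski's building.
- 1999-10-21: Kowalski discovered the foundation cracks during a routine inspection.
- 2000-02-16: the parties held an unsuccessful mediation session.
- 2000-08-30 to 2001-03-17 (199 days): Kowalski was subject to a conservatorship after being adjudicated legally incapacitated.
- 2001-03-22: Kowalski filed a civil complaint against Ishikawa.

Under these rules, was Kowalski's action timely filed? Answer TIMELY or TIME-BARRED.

TIMELY

Because discovery on 1999-10-21 post-dates the 1998-04-10 act, accrual under the later-of rule falls on 1999-10-21.
Adding the 1 year base period to 1999-10-21 gives a deadline of 2000-10-21, before any tolling.
The period was tolled for 199 days by the plaintiff's legal incapacity (2000-08-30 to 2001-03-17), pushing the deadline to 2001-05-08.
Nothing else in the chronology tolls or restarts the period.
Filing on 2001-03-22 beat the 2001-05-08 deadline — the action is timely.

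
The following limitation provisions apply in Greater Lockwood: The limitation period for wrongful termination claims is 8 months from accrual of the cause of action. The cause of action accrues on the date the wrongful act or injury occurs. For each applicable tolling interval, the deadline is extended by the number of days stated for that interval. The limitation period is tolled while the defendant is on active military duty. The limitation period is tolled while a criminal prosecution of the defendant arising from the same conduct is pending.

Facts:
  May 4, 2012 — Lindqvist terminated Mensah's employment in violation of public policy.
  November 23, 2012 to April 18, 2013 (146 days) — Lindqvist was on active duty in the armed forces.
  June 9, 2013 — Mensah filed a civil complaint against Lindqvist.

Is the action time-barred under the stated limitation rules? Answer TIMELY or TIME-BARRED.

The limitation period began to run on May 4, 2012.
Adding the 8 months base period to May 4, 2012 gives a deadline of January 4, 2013, before any tolling.
The defendant's active military service from November 23, 2012 to April 18, 2013 tolled the period for 146 days, extending the deadline to May 30, 2013.
The June 9, 2013 filing falls after the May 30, 2013 deadline; the claim is time-barred.

TIME-BARRED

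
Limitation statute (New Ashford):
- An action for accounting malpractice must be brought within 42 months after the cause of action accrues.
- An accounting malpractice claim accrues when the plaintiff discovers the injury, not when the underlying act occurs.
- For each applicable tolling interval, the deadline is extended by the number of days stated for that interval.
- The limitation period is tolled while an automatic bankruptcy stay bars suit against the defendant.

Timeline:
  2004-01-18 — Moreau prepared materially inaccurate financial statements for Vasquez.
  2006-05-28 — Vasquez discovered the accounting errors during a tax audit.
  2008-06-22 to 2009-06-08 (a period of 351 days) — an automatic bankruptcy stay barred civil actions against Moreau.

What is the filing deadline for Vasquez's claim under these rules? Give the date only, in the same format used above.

Accrual is tied to discovery, so the period began on 2006-05-28 rather than on 2004-01-18 when the act occurred.
The untolled deadline — 42 months after 2006-05-28 — is 2009-11-28.
The period was tolled for 351 days by the automatic bankruptcy stay (2008-06-22 to 2009-06-08), pushing the deadline to 2010-11-14.

2010-11-14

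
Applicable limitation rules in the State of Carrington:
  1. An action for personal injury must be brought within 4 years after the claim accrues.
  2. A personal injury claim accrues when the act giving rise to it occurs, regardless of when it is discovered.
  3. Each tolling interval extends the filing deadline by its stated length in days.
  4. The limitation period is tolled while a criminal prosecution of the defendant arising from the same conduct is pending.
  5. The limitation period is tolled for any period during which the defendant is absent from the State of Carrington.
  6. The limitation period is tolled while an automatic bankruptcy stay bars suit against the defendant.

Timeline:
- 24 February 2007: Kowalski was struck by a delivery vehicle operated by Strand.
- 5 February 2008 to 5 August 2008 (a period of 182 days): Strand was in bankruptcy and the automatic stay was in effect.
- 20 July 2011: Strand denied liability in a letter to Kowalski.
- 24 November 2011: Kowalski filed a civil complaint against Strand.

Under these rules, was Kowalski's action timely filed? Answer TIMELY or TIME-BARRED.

TIME-BARRED

The claim accrued on 24 February 2007, when the wrongful act occurred.
The untolled deadline — 4 years after 24 February 2007 — is 24 February 2011.
The automatic bankruptcy stay from 5 February 2008 to 5 August 2008 tolled the period for 182 days, extending the deadline to 25 August 2011.
Nothing else in the chronology tolls or restarts the period.
The 24 November 2011 filing falls after the 25 August 2011 deadline; the claim is time-barred.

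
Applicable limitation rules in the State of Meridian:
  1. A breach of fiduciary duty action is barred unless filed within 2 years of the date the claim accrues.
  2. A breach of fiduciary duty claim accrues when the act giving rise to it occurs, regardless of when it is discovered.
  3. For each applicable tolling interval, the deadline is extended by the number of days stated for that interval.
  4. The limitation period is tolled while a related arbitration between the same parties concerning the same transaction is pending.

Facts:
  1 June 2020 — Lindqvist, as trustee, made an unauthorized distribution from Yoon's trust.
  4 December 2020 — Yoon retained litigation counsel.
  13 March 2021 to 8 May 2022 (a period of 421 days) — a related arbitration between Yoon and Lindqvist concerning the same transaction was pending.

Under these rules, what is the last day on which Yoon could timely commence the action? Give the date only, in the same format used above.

The claim accrued on 1 June 2020, when the wrongful act occurred.
Adding the 2 years base period to 1 June 2020 gives a deadline of 1 June 2022, before any tolling.
Because the pending related arbitration ran from 13 March 2021 to 8 May 2022, the deadline is extended by 421 days to 27 July 2023.
The other events in the timeline have no effect on the limitation period under the stated rules.

27 July 2023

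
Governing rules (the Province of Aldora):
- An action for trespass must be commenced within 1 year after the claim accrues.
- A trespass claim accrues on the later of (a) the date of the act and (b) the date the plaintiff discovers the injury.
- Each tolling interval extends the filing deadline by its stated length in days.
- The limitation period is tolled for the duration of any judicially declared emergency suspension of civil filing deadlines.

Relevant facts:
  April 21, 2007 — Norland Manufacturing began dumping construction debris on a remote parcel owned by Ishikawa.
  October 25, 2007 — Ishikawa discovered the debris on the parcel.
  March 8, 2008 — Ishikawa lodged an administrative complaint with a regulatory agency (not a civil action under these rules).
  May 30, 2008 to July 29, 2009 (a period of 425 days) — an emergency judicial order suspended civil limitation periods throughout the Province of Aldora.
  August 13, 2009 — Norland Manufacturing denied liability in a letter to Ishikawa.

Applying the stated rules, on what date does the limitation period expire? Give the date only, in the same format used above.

December 24, 2009

The claim accrued on October 25, 2007 — the later of the April 21, 2007 act and the October 25, 2007 discovery.
Adding the 1 year base period to October 25, 2007 gives a deadline of October 25, 2008, before any tolling.
The emergency suspension of filing deadlines from May 30, 2008 to July 29, 2009 tolled the period for 425 days, extending the deadline to December 24, 2009.
None of the other events listed affects the running of the period under the stated rules.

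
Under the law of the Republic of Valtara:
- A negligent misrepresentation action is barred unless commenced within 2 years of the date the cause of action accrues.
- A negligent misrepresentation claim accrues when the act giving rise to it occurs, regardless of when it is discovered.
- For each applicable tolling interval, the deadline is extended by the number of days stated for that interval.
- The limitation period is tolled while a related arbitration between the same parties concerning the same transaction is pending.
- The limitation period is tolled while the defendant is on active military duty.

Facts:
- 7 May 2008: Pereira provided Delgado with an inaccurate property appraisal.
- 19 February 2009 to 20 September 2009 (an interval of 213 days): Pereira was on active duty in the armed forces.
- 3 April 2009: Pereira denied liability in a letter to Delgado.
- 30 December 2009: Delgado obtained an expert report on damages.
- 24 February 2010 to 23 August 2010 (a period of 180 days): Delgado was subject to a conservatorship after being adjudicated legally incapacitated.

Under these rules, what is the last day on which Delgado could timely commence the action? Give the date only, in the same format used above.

6 December 2010

The claim accrued on 7 May 2008, when the wrongful act occurred.
Adding the 2 years base period to 7 May 2008 gives a deadline of 7 May 2010, before any tolling.
Because the defendant's active military service ran from 19 February 2009 to 20 September 2009, the deadline is extended by 213 days to 6 December 2010.
The plaintiff's legal incapacity from 24 February 2010 to 23 August 2010 does not toll the period, because no stated rule makes the plaintiff's incapacity a tolling event.
None of the other events listed affects the running of the period under the stated rules.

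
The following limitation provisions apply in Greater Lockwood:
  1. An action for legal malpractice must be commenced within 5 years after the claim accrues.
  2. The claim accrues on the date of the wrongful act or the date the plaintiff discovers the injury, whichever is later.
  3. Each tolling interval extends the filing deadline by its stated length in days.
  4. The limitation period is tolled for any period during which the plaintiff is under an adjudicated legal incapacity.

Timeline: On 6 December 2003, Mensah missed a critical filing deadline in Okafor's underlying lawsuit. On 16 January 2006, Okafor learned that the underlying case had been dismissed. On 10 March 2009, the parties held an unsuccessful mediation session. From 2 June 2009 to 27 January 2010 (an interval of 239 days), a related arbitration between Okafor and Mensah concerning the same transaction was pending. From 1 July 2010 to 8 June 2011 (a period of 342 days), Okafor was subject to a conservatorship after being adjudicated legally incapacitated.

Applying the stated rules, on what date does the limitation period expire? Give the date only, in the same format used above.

Taking the later of the act (6 December 2003) and discovery (16 January 2006), the claim accrued on 16 January 2006.
The untolled deadline — 5 years after 16 January 2006 — is 16 January 2011.
The plaintiff's legal incapacity from 1 July 2010 to 8 June 2011 tolled the period for 342 days, extending the deadline to 24 December 2011.
The pending related arbitration from 2 June 2009 to 27 January 2010 does not toll the period, because no stated rule makes a pending arbitration a tolling event.
None of the other events listed affects the running of the period under the stated rules.

24 December 2011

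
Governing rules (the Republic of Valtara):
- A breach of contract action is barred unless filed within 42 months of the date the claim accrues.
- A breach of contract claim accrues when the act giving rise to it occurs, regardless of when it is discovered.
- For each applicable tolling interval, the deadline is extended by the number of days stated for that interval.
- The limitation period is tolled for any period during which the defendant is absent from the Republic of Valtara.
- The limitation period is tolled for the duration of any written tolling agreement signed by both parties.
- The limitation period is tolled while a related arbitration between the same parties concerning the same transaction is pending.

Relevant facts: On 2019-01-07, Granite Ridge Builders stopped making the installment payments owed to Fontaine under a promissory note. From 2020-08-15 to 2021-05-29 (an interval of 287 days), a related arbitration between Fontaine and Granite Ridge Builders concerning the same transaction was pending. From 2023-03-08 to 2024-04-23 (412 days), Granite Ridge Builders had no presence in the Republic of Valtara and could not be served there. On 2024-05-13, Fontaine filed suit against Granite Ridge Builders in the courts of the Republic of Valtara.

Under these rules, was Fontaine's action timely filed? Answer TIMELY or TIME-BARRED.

TIMELY

The claim accrued on 2019-01-07, the date of the act.
42 months from 2019-01-07 is 2022-07-07.
The period was tolled for 287 days by the pending related arbitration (2020-08-15 to 2021-05-29), pushing the deadline to 2023-04-20.
The period was tolled for 412 days by the defendant's absence from the jurisdiction (2023-03-08 to 2024-04-23), pushing the deadline to 2024-06-05.
The 2024-05-13 filing precedes the 2024-06-05 deadline; the claim is timely.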